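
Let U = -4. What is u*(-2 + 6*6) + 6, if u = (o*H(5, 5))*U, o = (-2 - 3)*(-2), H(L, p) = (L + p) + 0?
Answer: -13594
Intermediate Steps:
H(L, p) = L + p
o = 10 (o = -5*(-2) = 10)
u = -400 (u = (10*(5 + 5))*(-4) = (10*10)*(-4) = 100*(-4) = -400)
u*(-2 + 6*6) + 6 = -400*(-2 + 6*6) + 6 = -400*(-2 + 36) + 6 = -400*34 + 6 = -13600 + 6 = -13594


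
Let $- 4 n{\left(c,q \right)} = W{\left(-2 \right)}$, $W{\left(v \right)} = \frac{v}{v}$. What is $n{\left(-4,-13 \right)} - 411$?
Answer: $- \frac{1645}{4} \approx -411.25$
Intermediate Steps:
$W{\left(v \right)} = 1$
$n{\left(c,q \right)} = - \frac{1}{4}$ ($n{\left(c,q \right)} = \left(- \frac{1}{4}\right) 1 = - \frac{1}{4}$)
$n{\left(-4,-13 \right)} - 411 = - \frac{1}{4} - 411 = - \frac{1645}{4}$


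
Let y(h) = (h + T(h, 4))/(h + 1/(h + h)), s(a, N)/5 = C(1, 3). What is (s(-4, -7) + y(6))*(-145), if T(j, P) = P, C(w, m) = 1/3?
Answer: -105125/219 ≈ -480.02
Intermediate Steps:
C(w, m) = ⅓
s(a, N) = 5/3 (s(a, N) = 5*(⅓) = 5/3)
y(h) = (4 + h)/(h + 1/(2*h)) (y(h) = (h + 4)/(h + 1/(h + h)) = (4 + h)/(h + 1/(2*h)))
(s(-4, -7) + y(6))*(-145) = (5/3 + 2*6*(4 + 6)/(1 + 2*6²))*(-145) = (5/3 + 2*6*10/(1 + 2*36))*(-145) = (5/3 + 2*6*10/(1 + 72))*(-145) = (5/3 + 2*6*10/73)*(-145) = (5/3 + 2*6*(1/73)*10)*(-145) = (5/3 + 120/73)*(-145) = (725/219)*(-145) = -105125/219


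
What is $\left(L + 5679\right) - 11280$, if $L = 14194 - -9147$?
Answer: $17740$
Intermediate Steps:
$L = 23341$ ($L = 14194 + 9147 = 23341$)
$\left(L + 5679\right) - 11280 = \left(23341 + 5679\right) - 11280 = 29020 + \left(-16588 + 5308\right) = 29020 - 11280 = 17740$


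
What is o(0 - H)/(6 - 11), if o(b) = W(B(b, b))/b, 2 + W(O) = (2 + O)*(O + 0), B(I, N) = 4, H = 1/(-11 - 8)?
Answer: -418/5 ≈ -83.600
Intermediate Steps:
H = -1/19 (H = 1/(-19) = -1/19 ≈ -0.052632)
W(O) = -2 + O*(2 + O) (W(O) = -2 + (2 + O)*(O + 0) = -2 + (2 + O)*O = -2 + O*(2 + O))
o(b) = 22/b (o(b) = (-2 + 4² + 2*4)/b = (-2 + 16 + 8)/b = 22/b)
o(0 - H)/(6 - 11) = (22/(0 - 1*(-1/19)))/(6 - 11) = (22/(0 + 1/19))/(-5) = -22/(5*1/19) = -22*19/5 = -⅕*418 = -418/5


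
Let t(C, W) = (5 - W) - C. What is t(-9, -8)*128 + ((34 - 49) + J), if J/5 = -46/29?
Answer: 80999/29 ≈ 2793.1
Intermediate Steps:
t(C, W) = 5 - C - W
J = -230/29 (J = 5*(-46/29) = -230/29 ≈ -7.9310)
t(-9, -8)*128 + ((34 - 49) + J) = (5 - 1*(-9) - 1*(-8))*128 + ((34 - 49) - 230/29) = (5 + 9 + 8)*128 + (-15 - 230/29) = 22*128 - 665/29 = 2816 - 665/29 = 80999/29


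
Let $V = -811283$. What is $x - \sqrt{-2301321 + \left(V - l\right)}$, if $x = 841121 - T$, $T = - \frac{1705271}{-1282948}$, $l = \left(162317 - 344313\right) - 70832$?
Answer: $\frac{1079112799437}{1282948} - 16 i \sqrt{11171} \approx 8.4112 \cdot 10^{5} - 1691.1 i$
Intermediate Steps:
$l = -252828$ ($l = -181996 - 70832 = -252828$)
$T = \frac{1705271}{1282948}$ ($T = \left(-1705271\right) \left(- \frac{1}{1282948}\right) = \frac{1705271}{1282948} \approx 1.3292$)
$x = \frac{1079112799437}{1282948}$ ($x = 841121 - \frac{1705271}{1282948} = \frac{1079112799437}{1282948} \approx 8.4112 \cdot 10^{5}$)
$x - \sqrt{-2301321 + \left(V - l\right)} = \frac{1079112799437}{1282948} - \sqrt{-2301321 - 558455} = \frac{1079112799437}{1282948} - \sqrt{-2859776} = \frac{1079112799437}{1282948} - 16 i \sqrt{11171}$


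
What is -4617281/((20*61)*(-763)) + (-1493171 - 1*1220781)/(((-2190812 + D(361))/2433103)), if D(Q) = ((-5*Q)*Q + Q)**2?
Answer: -149589484302948597/14099754928289380 ≈ -10.609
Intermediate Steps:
D(Q) = (Q - 5*Q**2)**2 (D(Q) = (-5*Q**2 + Q)**2 = (Q - 5*Q**2)**2)
-4617281/((20*61)*(-763)) + (-1493171 - 1*1220781)/(((-2190812 + D(361))/2433103)) = -4617281/((20*61)*(-763)) + (-1493171 - 1*1220781)/(((-2190812 + 361**2*(-1 + 5*361)**2)/2433103)) = -4617281/(1220*(-763)) + (-1493171 - 1220781)/(((-2190812 + 130321*(-1 + 1805)**2)*(1/2433103))) = -4617281/(-930860) - 2713952*2433103/(-2190812 + 130321*1804**2) = -4617281*(-1/930860) - 2713952*2433103/(-2190812 + 130321*3254416) = 4617281/930860 - 2713952*2433103/(-2190812 + 424118747536) = 4617281/930860 - 2713952/(424116556724*(1/2433103)) = 4617281/930860 - 2713952/424116556724/2433103 = 4617281/930860 - 2713952*2433103/424116556724 = 4617281/930860 - 1650831188264/106029139181 = -149589484302948597/14099754928289380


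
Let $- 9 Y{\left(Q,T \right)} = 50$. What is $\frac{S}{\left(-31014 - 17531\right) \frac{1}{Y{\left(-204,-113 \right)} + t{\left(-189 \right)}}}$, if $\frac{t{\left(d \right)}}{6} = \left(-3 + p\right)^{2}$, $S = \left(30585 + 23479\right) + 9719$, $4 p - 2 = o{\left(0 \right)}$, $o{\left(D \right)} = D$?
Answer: $- \frac{42895}{1022} \approx -41.972$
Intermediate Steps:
$Y{\left(Q,T \right)} = - \frac{50}{9}$ ($Y{\left(Q,T \right)} = \left(- \frac{1}{9}\right) 50 = - \frac{50}{9}$)
$p = \frac{1}{2}$ ($p = \frac{1}{2} + \frac{1}{4} \cdot 0 = \frac{1}{2} + 0 = \frac{1}{2} \approx 0.5$)
$S = 63783$ ($S = 54064 + 9719 = 63783$)
$t{\left(d \right)} = \frac{75}{2}$ ($t{\left(d \right)} = 6 \left(-3 + \frac{1}{2}\right)^{2} = 6 \left(- \frac{5}{2}\right)^{2} = 6 \cdot \frac{25}{4} = \frac{75}{2}$)
$\frac{S}{\left(-31014 - 17531\right) \frac{1}{Y{\left(-204,-113 \right)} + t{\left(-189 \right)}}} = \frac{63783}{\left(-31014 - 17531\right) \frac{1}{- \frac{50}{9} + \frac{75}{2}}} = \frac{63783}{\left(-48545\right) \frac{1}{\frac{575}{18}}} = \frac{63783}{\left(-48545\right) \frac{18}{575}} = \frac{63783}{- \frac{174762}{115}} = 63783 \left(- \frac{115}{174762}\right) = - \frac{42895}{1022}$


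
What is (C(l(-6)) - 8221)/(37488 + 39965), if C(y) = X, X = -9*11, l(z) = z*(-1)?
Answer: -8320/77453 ≈ -0.10742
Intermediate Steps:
l(z) = -z
X = -99
C(y) = -99
(C(l(-6)) - 8221)/(37488 + 39965) = (-99 - 8221)/(37488 + 39965) = -8320/77453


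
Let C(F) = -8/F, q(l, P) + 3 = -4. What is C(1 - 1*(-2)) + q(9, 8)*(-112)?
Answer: 2344/3 ≈ 781.33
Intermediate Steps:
q(l, P) = -7 (q(l, P) = -3 - 4 = -7)
C(1 - 1*(-2)) + q(9, 8)*(-112) = -8/(1 - 1*(-2)) - 7*(-112) = -8/(1 + 2) + 784 = -8/3 + 784 = 2344/3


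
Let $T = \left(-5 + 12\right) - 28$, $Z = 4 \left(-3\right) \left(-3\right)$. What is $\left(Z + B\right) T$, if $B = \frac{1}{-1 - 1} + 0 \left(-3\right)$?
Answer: $- \frac{1491}{2} \approx -745.5$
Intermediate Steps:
$Z = 36$ ($Z = \left(-12\right) \left(-3\right) = 36$)
$T = -21$ ($T = 7 - 28 = -21$)
$B = - \frac{1}{2}$ ($B = \frac{1}{-2} + 0 = - \frac{1}{2} + 0 = - \frac{1}{2} \approx -0.5$)
$\left(Z + B\right) T = \left(36 - \frac{1}{2}\right) \left(-21\right) = \frac{71}{2} \left(-21\right) = - \frac{1491}{2}$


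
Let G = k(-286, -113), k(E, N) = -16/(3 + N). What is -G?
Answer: -8/55 ≈ -0.14545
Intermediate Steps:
G = 8/55 (G = -16/(3 - 113) = -16/(-110) = -16*(-1/110) = 8/55 ≈ 0.14545)
-G = -1*8/55 = -8/55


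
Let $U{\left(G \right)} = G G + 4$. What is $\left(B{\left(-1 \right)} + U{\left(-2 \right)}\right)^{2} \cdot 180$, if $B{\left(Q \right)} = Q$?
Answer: $8820$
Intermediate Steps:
$U{\left(G \right)} = 4 + G^{2}$ ($U{\left(G \right)} = G^{2} + 4 = 4 + G^{2}$)
$\left(B{\left(-1 \right)} + U{\left(-2 \right)}\right)^{2} \cdot 180 = \left(-1 + \left(4 + \left(-2\right)^{2}\right)\right)^{2} \cdot 180 = \left(-1 + \left(4 + 4\right)\right)^{2} \cdot 180 = \left(-1 + 8\right)^{2} \cdot 180 = 7^{2} \cdot 180 = 49 \cdot 180 = 8820$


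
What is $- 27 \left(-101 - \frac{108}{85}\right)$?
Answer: $\frac{234711}{85} \approx 2761.3$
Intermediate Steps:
$- 27 \left(-101 - \frac{108}{85}\right) = \left(-27\right) \left(- \frac{8693}{85}\right) = \frac{234711}{85}$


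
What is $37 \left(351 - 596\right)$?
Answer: $-9065$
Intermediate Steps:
$37 \left(351 - 596\right) = 37 \left(-245\right) = -9065$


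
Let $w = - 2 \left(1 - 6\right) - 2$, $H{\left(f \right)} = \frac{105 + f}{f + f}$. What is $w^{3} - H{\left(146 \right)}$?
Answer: $\frac{149253}{292} \approx 511.14$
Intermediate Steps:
$H{\left(f \right)} = \frac{105 + f}{2 f}$
$w = 8$ ($w = - 2 \left(1 - 6\right) - 2 = \left(-2\right) \left(-5\right) - 2 = 10 - 2 = 8$)
$w^{3} - H{\left(146 \right)} = 8^{3} - \frac{105 + 146}{2 \cdot 146} = 512 - \frac{1}{2} \cdot \frac{1}{146} \cdot 251 = 512 - \frac{251}{292} = \frac{149253}{292}$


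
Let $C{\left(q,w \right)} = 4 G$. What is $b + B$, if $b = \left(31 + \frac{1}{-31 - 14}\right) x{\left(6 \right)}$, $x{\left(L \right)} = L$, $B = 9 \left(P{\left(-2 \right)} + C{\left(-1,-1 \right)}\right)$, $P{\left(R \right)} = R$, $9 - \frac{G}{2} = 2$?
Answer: $\frac{10078}{15} \approx 671.87$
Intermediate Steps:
$G = 14$ ($G = 18 - 4 = 14$)
$C{\left(q,w \right)} = 56$ ($C{\left(q,w \right)} = 4 \cdot 14 = 56$)
$B = 486$ ($B = 9 \left(-2 + 56\right) = 9 \cdot 54 = 486$)
$b = \frac{2788}{15}$ ($b = \left(31 + \frac{1}{-31 - 14}\right) 6 = \left(31 + \frac{1}{-45}\right) 6 = \left(31 - \frac{1}{45}\right) 6 = \frac{1394}{45} \cdot 6 = \frac{2788}{15} \approx 185.87$)
$b + B = \frac{2788}{15} + 486 = \frac{10078}{15}$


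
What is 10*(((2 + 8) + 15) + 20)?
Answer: 450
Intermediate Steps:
10*(((2 + 8) + 15) + 20) = 10*((10 + 15) + 20) = 10*(25 + 20) = 10*45 = 450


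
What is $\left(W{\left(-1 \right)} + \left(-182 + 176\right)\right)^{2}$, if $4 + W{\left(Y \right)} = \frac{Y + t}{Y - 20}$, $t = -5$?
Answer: $\frac{4624}{49} \approx 94.367$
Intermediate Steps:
$W{\left(Y \right)} = -4 + \frac{-5 + Y}{-20 + Y}$ ($W{\left(Y \right)} = -4 + \frac{Y - 5}{Y - 20} = -4 + \frac{-5 + Y}{-20 + Y}$)
$\left(W{\left(-1 \right)} + \left(-182 + 176\right)\right)^{2} = \left(\frac{3 \left(25 - -1\right)}{-20 - 1} + \left(-182 + 176\right)\right)^{2} = \left(\frac{3 \left(25 + 1\right)}{-21} - 6\right)^{2} = \left(3 \left(- \frac{1}{21}\right) 26 - 6\right)^{2} = \left(- \frac{26}{7} - 6\right)^{2} = \left(- \frac{68}{7}\right)^{2} = \frac{4624}{49}$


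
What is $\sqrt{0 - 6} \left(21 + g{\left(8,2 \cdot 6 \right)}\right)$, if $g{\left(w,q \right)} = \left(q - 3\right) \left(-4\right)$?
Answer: $- 15 i \sqrt{6} \approx - 36.742 i$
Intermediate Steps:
$g{\left(w,q \right)} = 12 - 4 q$ ($g{\left(w,q \right)} = \left(-3 + q\right) \left(-4\right) = 12 - 4 q$)
$\sqrt{0 - 6} \left(21 + g{\left(8,2 \cdot 6 \right)}\right) = \sqrt{0 - 6} \left(21 + \left(12 - 4 \cdot 2 \cdot 6\right)\right) = \sqrt{-6} \left(21 + \left(12 - 48\right)\right) = i \sqrt{6} \left(21 + \left(12 - 48\right)\right) = i \sqrt{6} \left(21 - 36\right) = i \sqrt{6} \left(-15\right) = - 15 i \sqrt{6}$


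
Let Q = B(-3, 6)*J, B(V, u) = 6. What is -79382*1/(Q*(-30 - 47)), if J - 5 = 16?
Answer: 39691/4851 ≈ 8.1820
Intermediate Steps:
J = 21 (J = 5 + 16 = 21)
Q = 126 (Q = 6*21 = 126)
-79382*1/(Q*(-30 - 47)) = -79382*1/(126*(-30 - 47)) = -79382/(126*(-77)) = -79382/(-9702) = -79382*(-1/9702) = 39691/4851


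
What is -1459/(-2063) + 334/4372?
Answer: 3533895/4509718 ≈ 0.78362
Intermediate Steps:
-1459/(-2063) + 334/4372 = -1459*(-1/2063) + 334*(1/4372) = 1459/2063 + 167/2186 = 3533895/4509718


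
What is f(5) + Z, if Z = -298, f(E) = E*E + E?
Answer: -268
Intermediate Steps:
f(E) = E + E² (f(E) = E² + E = E + E²)
f(5) + Z = 5*(1 + 5) - 298 = 5*6 - 298 = 30 - 298 = -268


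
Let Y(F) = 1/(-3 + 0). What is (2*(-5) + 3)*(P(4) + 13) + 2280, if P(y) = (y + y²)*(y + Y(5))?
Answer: 5027/3 ≈ 1675.7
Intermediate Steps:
Y(F) = -⅓ (Y(F) = 1/(-3) = -⅓)
P(y) = (-⅓ + y)*(y + y²) (P(y) = (y + y²)*(y - ⅓) = (y + y²)*(-⅓ + y) = (-⅓ + y)*(y + y²))
(2*(-5) + 3)*(P(4) + 13) + 2280 = (2*(-5) + 3)*((⅓)*4*(-1 + 2*4 + 3*4²) + 13) + 2280 = (-10 + 3)*((⅓)*4*(-1 + 8 + 3*16) + 13) + 2280 = -7*((⅓)*4*(-1 + 8 + 48) + 13) + 2280 = -7*((⅓)*4*55 + 13) + 2280 = -7*(220/3 + 13) + 2280 = -7*259/3 + 2280 = -1813/3 + 2280 = 5027/3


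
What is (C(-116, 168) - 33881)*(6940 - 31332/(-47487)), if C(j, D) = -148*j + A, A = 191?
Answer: -165015283408/1439 ≈ -1.1467e+8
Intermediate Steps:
C(j, D) = 191 - 148*j (C(j, D) = -148*j + 191 = 191 - 148*j)
(C(-116, 168) - 33881)*(6940 - 31332/(-47487)) = ((191 - 148*(-116)) - 33881)*(6940 - 31332/(-47487)) = ((191 + 17168) - 33881)*(6940 - 31332*(-1/47487)) = (17359 - 33881)*(6940 + 10444/15829) = -16522*109863704/15829 = -165015283408/1439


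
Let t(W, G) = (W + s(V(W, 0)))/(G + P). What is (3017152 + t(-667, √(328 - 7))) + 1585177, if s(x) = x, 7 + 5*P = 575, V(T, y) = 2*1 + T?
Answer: 1447884318191/314599 + 33300*√321/314599 ≈ 4.6023e+6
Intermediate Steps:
V(T, y) = 2 + T
P = 568/5 (P = -7/5 + (⅕)*575 = -7/5 + 115 = 568/5 ≈ 113.60)
t(W, G) = (2 + 2*W)/(568/5 + G) (t(W, G) = (W + (2 + W))/(G + 568/5) = (2 + 2*W)/(568/5 + G))
(3017152 + t(-667, √(328 - 7))) + 1585177 = (3017152 + 10*(1 - 667)/(568 + 5*√(328 - 7))) + 1585177 = (3017152 + 10*(-666)/(568 + 5*√321)) + 1585177 = (3017152 - 6660/(568 + 5*√321)) + 1585177 = 4602329 - 6660/(568 + 5*√321)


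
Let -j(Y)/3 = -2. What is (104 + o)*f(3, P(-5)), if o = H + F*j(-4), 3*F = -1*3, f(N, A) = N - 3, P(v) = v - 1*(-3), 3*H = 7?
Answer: 0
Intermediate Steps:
j(Y) = 6 (j(Y) = -3*(-2) = 6)
H = 7/3 (H = (⅓)*7 = 7/3 ≈ 2.3333)
P(v) = 3 + v (P(v) = v + 3 = 3 + v)
f(N, A) = -3 + N
F = -1 (F = (-1*3)/3 = (⅓)*(-3) = -1)
o = -11/3 (o = 7/3 - 1*6 = 7/3 - 6 = -11/3 ≈ -3.6667)
(104 + o)*f(3, P(-5)) = (104 - 11/3)*(-3 + 3) = (301/3)*0 = 0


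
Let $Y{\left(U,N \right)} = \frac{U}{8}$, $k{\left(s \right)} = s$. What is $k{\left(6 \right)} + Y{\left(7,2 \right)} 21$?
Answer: $\frac{195}{8} \approx 24.375$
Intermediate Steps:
$Y{\left(U,N \right)} = \frac{U}{8}$ ($Y{\left(U,N \right)} = U \frac{1}{8} = \frac{U}{8}$)
$k{\left(6 \right)} + Y{\left(7,2 \right)} 21 = 6 + \frac{1}{8} \cdot 7 \cdot 21 = 6 + \frac{7}{8} \cdot 21 = 6 + \frac{147}{8} = \frac{195}{8}$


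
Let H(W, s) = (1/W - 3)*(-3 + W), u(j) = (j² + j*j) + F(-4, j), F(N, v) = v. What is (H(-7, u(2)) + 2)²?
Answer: 54756/49 ≈ 1117.5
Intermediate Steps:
u(j) = j + 2*j² (u(j) = (j² + j*j) + j = (j² + j²) + j = 2*j² + j = j + 2*j²)
H(W, s) = (-3 + W)*(-3 + 1/W) (H(W, s) = (-3 + 1/W)*(-3 + W) = (-3 + W)*(-3 + 1/W))
(H(-7, u(2)) + 2)² = ((10 - 3*(-7) - 3/(-7)) + 2)² = ((10 + 21 - 3*(-⅐)) + 2)² = ((10 + 21 + 3/7) + 2)² = (220/7 + 2)² = (234/7)² = 54756/49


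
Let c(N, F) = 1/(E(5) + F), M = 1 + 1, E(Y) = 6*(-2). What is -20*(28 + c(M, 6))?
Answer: -1670/3 ≈ -556.67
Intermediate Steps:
E(Y) = -12
M = 2
c(N, F) = 1/(-12 + F)
-20*(28 + c(M, 6)) = -20*(28 + 1/(-12 + 6)) = -20*(28 + 1/(-6)) = -20*(28 - ⅙) = -20*167/6 = -1670/3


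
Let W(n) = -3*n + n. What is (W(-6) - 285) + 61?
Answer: -212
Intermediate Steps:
W(n) = -2*n
(W(-6) - 285) + 61 = (-2*(-6) - 285) + 61 = (12 - 285) + 61 = -273 + 61 = -212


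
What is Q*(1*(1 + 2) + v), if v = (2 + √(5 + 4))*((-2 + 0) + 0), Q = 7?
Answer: -49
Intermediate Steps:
v = -10 (v = (2 + √9)*(-2 + 0) = (2 + 3)*(-2) = 5*(-2) = -10)
Q*(1*(1 + 2) + v) = 7*(1*(1 + 2) - 10) = 7*(1*3 - 10) = 7*(3 - 10) = 7*(-7) = -49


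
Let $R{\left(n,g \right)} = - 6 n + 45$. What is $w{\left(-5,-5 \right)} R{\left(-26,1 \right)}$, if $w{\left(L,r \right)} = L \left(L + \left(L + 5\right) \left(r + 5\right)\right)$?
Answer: $5025$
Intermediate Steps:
$R{\left(n,g \right)} = 45 - 6 n$
$w{\left(L,r \right)} = L \left(L + \left(5 + L\right) \left(5 + r\right)\right)$
$w{\left(-5,-5 \right)} R{\left(-26,1 \right)} = - 5 \left(25 + 5 \left(-5\right) + 6 \left(-5\right) - -25\right) \left(45 - -156\right) = - 5 \left(25 - 25 - 30 + 25\right) \left(45 + 156\right) = \left(-5\right) \left(-5\right) 201 = 25 \cdot 201 = 5025$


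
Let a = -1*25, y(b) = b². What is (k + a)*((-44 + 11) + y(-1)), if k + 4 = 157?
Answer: -4096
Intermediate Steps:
k = 153 (k = -4 + 157 = 153)
a = -25
(k + a)*((-44 + 11) + y(-1)) = (153 - 25)*((-44 + 11) + (-1)²) = 128*(-33 + 1) = 128*(-32) = -4096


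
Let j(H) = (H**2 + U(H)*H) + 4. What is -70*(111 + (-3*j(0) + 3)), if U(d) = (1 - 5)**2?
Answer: -7140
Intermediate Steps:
U(d) = 16 (U(d) = (-4)**2 = 16)
j(H) = 4 + H**2 + 16*H (j(H) = (H**2 + 16*H) + 4 = 4 + H**2 + 16*H)
-70*(111 + (-3*j(0) + 3)) = -70*(111 + (-3*(4 + 0**2 + 16*0) + 3)) = -70*(111 + (-3*(4 + 0 + 0) + 3)) = -70*(111 + (-3*4 + 3)) = -70*(111 + (-12 + 3)) = -70*(111 - 9) = -70*102 = -7140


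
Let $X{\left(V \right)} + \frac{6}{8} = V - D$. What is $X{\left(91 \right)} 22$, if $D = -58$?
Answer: $\frac{6523}{2} \approx 3261.5$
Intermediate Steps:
$X{\left(V \right)} = \frac{229}{4} + V$ ($X{\left(V \right)} = - \frac{3}{4} + \left(V - -58\right) = - \frac{3}{4} + \left(V + 58\right) = - \frac{3}{4} + \left(58 + V\right) = \frac{229}{4} + V$)
$X{\left(91 \right)} 22 = \left(\frac{229}{4} + 91\right) 22 = \frac{593}{4} \cdot 22 = \frac{6523}{2}$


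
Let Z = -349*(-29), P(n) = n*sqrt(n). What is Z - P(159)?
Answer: 10121 - 159*sqrt(159) ≈ 8116.1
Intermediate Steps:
P(n) = n**(3/2)
Z = 10121
Z - P(159) = 10121 - 159**(3/2) = 10121 - 159*sqrt(159)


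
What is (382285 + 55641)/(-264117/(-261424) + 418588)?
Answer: 114484366624/109429213429 ≈ 1.0462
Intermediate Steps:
(382285 + 55641)/(-264117/(-261424) + 418588) = 437926/(-264117*(-1/261424) + 418588) = 437926/(264117/261424 + 418588) = 437926/(109429213429/261424) = 437926*(261424/109429213429) = 114484366624/109429213429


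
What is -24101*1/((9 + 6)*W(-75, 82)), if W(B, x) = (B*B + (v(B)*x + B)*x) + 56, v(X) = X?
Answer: 24101/7571535 ≈ 0.0031831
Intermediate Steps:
W(B, x) = 56 + B² + x*(B + B*x) (W(B, x) = (B*B + (B*x + B)*x) + 56 = (B² + (B + B*x)*x) + 56 = (B² + x*(B + B*x)) + 56 = 56 + B² + x*(B + B*x))
-24101*1/((9 + 6)*W(-75, 82)) = -24101*1/((9 + 6)*(56 + (-75)² - 75*82 - 75*82²)) = -24101*1/(15*(56 + 5625 - 6150 - 75*6724)) = -24101*1/(15*(56 + 5625 - 6150 - 504300)) = -24101/((-504769*15)) = -24101/(-7571535) = -24101*(-1/7571535) = 24101/7571535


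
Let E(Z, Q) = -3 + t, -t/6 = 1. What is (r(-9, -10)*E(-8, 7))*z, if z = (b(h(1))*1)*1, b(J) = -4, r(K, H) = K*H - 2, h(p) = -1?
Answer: 3168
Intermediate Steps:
t = -6 (t = -6*1 = -6)
r(K, H) = -2 + H*K (r(K, H) = H*K - 2 = -2 + H*K)
z = -4 (z = -4*1*1 = -4*1 = -4)
E(Z, Q) = -9 (E(Z, Q) = -3 - 6 = -9)
(r(-9, -10)*E(-8, 7))*z = ((-2 - 10*(-9))*(-9))*(-4) = ((-2 + 90)*(-9))*(-4) = (88*(-9))*(-4) = -792*(-4) = 3168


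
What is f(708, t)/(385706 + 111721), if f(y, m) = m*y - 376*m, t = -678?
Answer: -75032/165809 ≈ -0.45252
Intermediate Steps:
f(y, m) = -376*m + m*y
f(708, t)/(385706 + 111721) = (-678*(-376 + 708))/(385706 + 111721) = -678*332/497427 = -225096*1/497427 = -75032/165809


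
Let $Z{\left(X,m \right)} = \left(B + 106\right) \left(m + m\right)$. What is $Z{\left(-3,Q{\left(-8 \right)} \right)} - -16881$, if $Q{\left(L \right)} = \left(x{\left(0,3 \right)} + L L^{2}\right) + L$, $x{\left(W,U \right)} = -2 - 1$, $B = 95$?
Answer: $-193365$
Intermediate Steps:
$x{\left(W,U \right)} = -3$ ($x{\left(W,U \right)} = -2 - 1 = -3$)
$Q{\left(L \right)} = -3 + L + L^{3}$ ($Q{\left(L \right)} = \left(-3 + L L^{2}\right) + L = \left(-3 + L^{3}\right) + L = -3 + L + L^{3}$)
$Z{\left(X,m \right)} = 402 m$ ($Z{\left(X,m \right)} = \left(95 + 106\right) \left(m + m\right) = 201 \cdot 2 m = 402 m$)
$Z{\left(-3,Q{\left(-8 \right)} \right)} - -16881 = 402 \left(-3 - 8 + \left(-8\right)^{3}\right) - -16881 = 402 \left(-3 - 8 - 512\right) + 16881 = 402 \left(-523\right) + 16881 = -210246 + 16881 = -193365$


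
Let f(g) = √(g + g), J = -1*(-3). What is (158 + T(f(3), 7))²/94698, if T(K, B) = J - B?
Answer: 11858/47349 ≈ 0.25044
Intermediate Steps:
J = 3
f(g) = √2*√g (f(g) = √(2*g) = √2*√g)
T(K, B) = 3 - B
(158 + T(f(3), 7))²/94698 = (158 + (3 - 1*7))²/94698 = (158 + (3 - 7))²*(1/94698) = (158 - 4)²*(1/94698) = 154²*(1/94698) = 23716*(1/94698) = 11858/47349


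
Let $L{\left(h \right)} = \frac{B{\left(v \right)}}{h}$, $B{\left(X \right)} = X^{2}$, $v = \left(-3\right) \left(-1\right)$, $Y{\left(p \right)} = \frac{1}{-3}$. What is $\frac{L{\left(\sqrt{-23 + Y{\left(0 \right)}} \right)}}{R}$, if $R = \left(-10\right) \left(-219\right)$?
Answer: $- \frac{3 i \sqrt{210}}{51100} \approx - 0.00085077 i$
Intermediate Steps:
$Y{\left(p \right)} = - \frac{1}{3}$
$v = 3$
$R = 2190$
$L{\left(h \right)} = \frac{9}{h}$ ($L{\left(h \right)} = \frac{3^{2}}{h} = \frac{9}{h}$)
$\frac{L{\left(\sqrt{-23 + Y{\left(0 \right)}} \right)}}{R} = \frac{9 \frac{1}{\sqrt{-23 - \frac{1}{3}}}}{2190} = \frac{9}{\sqrt{- \frac{70}{3}}} \cdot \frac{1}{2190} = \frac{9}{\frac{1}{3} i \sqrt{210}} \cdot \frac{1}{2190} = 9 \left(- \frac{i \sqrt{210}}{70}\right) \frac{1}{2190} = - \frac{9 i \sqrt{210}}{70} \cdot \frac{1}{2190} = - \frac{3 i \sqrt{210}}{51100}$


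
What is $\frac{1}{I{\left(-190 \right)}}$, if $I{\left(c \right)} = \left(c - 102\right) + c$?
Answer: $- \frac{1}{482} \approx -0.0020747$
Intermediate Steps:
$I{\left(c \right)} = -102 + 2 c$ ($I{\left(c \right)} = \left(-102 + c\right) + c = -102 + 2 c$)
$\frac{1}{I{\left(-190 \right)}} = \frac{1}{-102 + 2 \left(-190\right)} = \frac{1}{-102 - 380} = \frac{1}{-482} = - \frac{1}{482}$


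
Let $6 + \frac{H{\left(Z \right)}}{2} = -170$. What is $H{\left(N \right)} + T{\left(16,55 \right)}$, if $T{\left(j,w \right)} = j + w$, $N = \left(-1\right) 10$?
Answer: $-281$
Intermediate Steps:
$N = -10$
$H{\left(Z \right)} = -352$ ($H{\left(Z \right)} = -12 + 2 \left(-170\right) = -12 - 340 = -352$)
$H{\left(N \right)} + T{\left(16,55 \right)} = -352 + \left(16 + 55\right) = -352 + 71 = -281$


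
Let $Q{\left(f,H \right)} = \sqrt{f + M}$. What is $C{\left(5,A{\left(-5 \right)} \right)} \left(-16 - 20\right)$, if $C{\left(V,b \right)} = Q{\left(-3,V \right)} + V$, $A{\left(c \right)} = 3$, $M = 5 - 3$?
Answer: $-180 - 36 i \approx -180.0 - 36.0 i$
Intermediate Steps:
$M = 2$
$Q{\left(f,H \right)} = \sqrt{2 + f}$ ($Q{\left(f,H \right)} = \sqrt{f + 2} = \sqrt{2 + f}$)
$C{\left(V,b \right)} = i + V$ ($C{\left(V,b \right)} = \sqrt{2 - 3} + V = \sqrt{-1} + V = i + V$)
$C{\left(5,A{\left(-5 \right)} \right)} \left(-16 - 20\right) = \left(i + 5\right) \left(-16 - 20\right) = \left(5 + i\right) \left(-36\right) = -180 - 36 i$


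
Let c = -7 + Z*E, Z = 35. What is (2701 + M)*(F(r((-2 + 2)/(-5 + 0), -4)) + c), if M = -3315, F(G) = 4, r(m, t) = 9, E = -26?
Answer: 560582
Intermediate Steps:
c = -917 (c = -7 + 35*(-26) = -7 - 910 = -917)
(2701 + M)*(F(r((-2 + 2)/(-5 + 0), -4)) + c) = (2701 - 3315)*(4 - 917) = -614*(-913) = 560582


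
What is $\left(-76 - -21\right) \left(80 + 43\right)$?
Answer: $-6765$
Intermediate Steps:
$\left(-76 - -21\right) \left(80 + 43\right) = \left(-76 + 21\right) 123 = \left(-55\right) 123 = -6765$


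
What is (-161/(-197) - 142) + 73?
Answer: -13432/197 ≈ -68.183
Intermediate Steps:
(-161/(-197) - 142) + 73 = (-161*(-1/197) - 142) + 73 = (161/197 - 142) + 73 = -27813/197 + 73 = -13432/197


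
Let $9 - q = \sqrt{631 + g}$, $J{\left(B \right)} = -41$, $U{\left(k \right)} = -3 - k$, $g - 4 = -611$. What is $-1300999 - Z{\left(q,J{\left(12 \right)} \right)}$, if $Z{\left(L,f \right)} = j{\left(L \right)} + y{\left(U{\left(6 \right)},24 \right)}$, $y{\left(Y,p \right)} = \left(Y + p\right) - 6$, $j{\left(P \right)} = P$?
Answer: $-1301017 + 2 \sqrt{6} \approx -1.301 \cdot 10^{6}$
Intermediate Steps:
$g = -607$ ($g = 4 - 611 = -607$)
$y{\left(Y,p \right)} = -6 + Y + p$
$q = 9 - 2 \sqrt{6}$ ($q = 9 - \sqrt{631 - 607} = 9 - \sqrt{24} = 9 - 2 \sqrt{6} \approx 4.101$)
$Z{\left(L,f \right)} = 9 + L$ ($Z{\left(L,f \right)} = L - -9 = L + 9 = 9 + L$)
$-1300999 - Z{\left(q,J{\left(12 \right)} \right)} = -1300999 - \left(9 + \left(9 - 2 \sqrt{6}\right)\right) = -1300999 - \left(18 - 2 \sqrt{6}\right) = -1301017 + 2 \sqrt{6}$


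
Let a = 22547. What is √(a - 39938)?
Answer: I*√17391 ≈ 131.88*I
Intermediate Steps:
√(a - 39938) = √(22547 - 39938) = √(-17391) = I*√17391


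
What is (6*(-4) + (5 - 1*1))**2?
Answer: 400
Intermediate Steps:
(6*(-4) + (5 - 1*1))**2 = (-24 + (5 - 1))**2 = (-24 + 4)**2 = (-20)**2 = 400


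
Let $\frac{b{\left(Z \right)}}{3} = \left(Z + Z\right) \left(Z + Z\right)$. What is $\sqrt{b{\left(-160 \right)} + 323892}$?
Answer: $2 \sqrt{157773} \approx 794.41$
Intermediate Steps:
$b{\left(Z \right)} = 12 Z^{2}$ ($b{\left(Z \right)} = 3 \left(Z + Z\right) \left(Z + Z\right) = 3 \cdot 2 Z 2 Z = 3 \cdot 4 Z^{2} = 12 Z^{2}$)
$\sqrt{b{\left(-160 \right)} + 323892} = \sqrt{12 \left(-160\right)^{2} + 323892} = \sqrt{12 \cdot 25600 + 323892} = \sqrt{307200 + 323892} = \sqrt{631092} = 2 \sqrt{157773}$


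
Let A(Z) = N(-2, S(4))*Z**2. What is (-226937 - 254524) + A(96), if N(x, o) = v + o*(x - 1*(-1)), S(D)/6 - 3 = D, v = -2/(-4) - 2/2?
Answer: -873141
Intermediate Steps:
v = -1/2 (v = -2*(-1/4) - 2*1/2 = 1/2 - 1 = -1/2 ≈ -0.50000)
S(D) = 18 + 6*D
N(x, o) = -1/2 + o*(1 + x) (N(x, o) = -1/2 + o*(x - 1*(-1)) = -1/2 + o*(x + 1) = -1/2 + o*(1 + x))
A(Z) = -85*Z**2/2 (A(Z) = (-1/2 + (18 + 6*4) + (18 + 6*4)*(-2))*Z**2 = (-1/2 + (18 + 24) + (18 + 24)*(-2))*Z**2 = (-1/2 + 42 + 42*(-2))*Z**2 = (-1/2 + 42 - 84)*Z**2 = -85*Z**2/2)
(-226937 - 254524) + A(96) = (-226937 - 254524) - 85/2*96**2 = -481461 - 85/2*9216 = -481461 - 391680 = -873141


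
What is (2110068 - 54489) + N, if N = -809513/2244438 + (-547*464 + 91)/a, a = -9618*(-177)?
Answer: 10389099870608593/5054100303 ≈ 2.0556e+6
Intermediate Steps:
a = 1702386
N = -2576131844/5054100303 (N = -809513/2244438 + (-547*464 + 91)/1702386 = -809513*1/2244438 + (-253808 + 91)*(1/1702386) = -809513/2244438 - 253717*1/1702386 = -809513/2244438 - 253717/1702386 = -2576131844/5054100303 ≈ -0.50971)
(2110068 - 54489) + N = (2110068 - 54489) - 2576131844/5054100303 = 2055579 - 2576131844/5054100303 = 10389099870608593/5054100303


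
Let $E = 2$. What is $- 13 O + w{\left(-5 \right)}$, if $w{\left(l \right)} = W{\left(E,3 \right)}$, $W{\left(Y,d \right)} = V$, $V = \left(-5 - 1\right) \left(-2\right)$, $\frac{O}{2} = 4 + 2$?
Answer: $-144$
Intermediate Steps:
$O = 12$ ($O = 2 \left(4 + 2\right) = 2 \cdot 6 = 12$)
$V = 12$ ($V = \left(-6\right) \left(-2\right) = 12$)
$W{\left(Y,d \right)} = 12$
$w{\left(l \right)} = 12$
$- 13 O + w{\left(-5 \right)} = \left(-13\right) 12 + 12 = -156 + 12 = -144$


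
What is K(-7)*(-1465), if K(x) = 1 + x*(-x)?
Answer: 70320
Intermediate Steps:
K(x) = 1 - x²
K(-7)*(-1465) = (1 - 1*(-7)²)*(-1465) = (1 - 1*49)*(-1465) = (1 - 49)*(-1465) = -48*(-1465) = 70320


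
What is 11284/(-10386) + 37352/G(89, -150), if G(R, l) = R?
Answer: 193466798/462177 ≈ 418.60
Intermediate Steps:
11284/(-10386) + 37352/G(89, -150) = 11284/(-10386) + 37352/89 = 11284*(-1/10386) + 37352*(1/89) = -5642/5193 + 37352/89 = 193466798/462177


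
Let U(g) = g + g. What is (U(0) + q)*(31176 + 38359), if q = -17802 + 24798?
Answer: 486466860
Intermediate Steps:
U(g) = 2*g
q = 6996
(U(0) + q)*(31176 + 38359) = (2*0 + 6996)*(31176 + 38359) = (0 + 6996)*69535 = 6996*69535 = 486466860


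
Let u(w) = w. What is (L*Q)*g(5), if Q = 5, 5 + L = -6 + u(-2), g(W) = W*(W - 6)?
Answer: 325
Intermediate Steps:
g(W) = W*(-6 + W)
L = -13 (L = -5 + (-6 - 2) = -5 - 8 = -13)
(L*Q)*g(5) = (-13*5)*(5*(-6 + 5)) = -325*(-1) = -65*(-5) = 325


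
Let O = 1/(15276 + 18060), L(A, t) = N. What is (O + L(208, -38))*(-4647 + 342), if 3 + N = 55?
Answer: -2487533755/11112 ≈ -2.2386e+5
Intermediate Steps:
N = 52 (N = -3 + 55 = 52)
L(A, t) = 52
O = 1/33336 ≈ 2.9998e-5
(O + L(208, -38))*(-4647 + 342) = (1/33336 + 52)*(-4647 + 342) = (1733473/33336)*(-4305) = -2487533755/11112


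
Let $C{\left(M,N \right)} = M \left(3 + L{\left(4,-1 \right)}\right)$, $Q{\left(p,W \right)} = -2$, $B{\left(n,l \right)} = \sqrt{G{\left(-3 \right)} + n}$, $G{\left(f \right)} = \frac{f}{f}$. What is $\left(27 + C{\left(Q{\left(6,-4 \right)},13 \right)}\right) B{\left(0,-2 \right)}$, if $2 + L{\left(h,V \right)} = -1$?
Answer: $27$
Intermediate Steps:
$G{\left(f \right)} = 1$
$L{\left(h,V \right)} = -3$ ($L{\left(h,V \right)} = -2 - 1 = -3$)
$B{\left(n,l \right)} = \sqrt{1 + n}$
$C{\left(M,N \right)} = 0$ ($C{\left(M,N \right)} = M \left(3 - 3\right) = M 0 = 0$)
$\left(27 + C{\left(Q{\left(6,-4 \right)},13 \right)}\right) B{\left(0,-2 \right)} = \left(27 + 0\right) \sqrt{1 + 0} = 27 \sqrt{1} = 27 \cdot 1 = 27$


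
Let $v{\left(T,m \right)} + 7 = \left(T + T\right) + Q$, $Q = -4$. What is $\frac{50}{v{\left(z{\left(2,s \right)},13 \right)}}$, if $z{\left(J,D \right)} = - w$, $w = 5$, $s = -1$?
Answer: $- \frac{50}{21} \approx -2.381$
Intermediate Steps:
$z{\left(J,D \right)} = -5$ ($z{\left(J,D \right)} = \left(-1\right) 5 = -5$)
$v{\left(T,m \right)} = -11 + 2 T$ ($v{\left(T,m \right)} = -7 + \left(\left(T + T\right) - 4\right) = -7 + \left(2 T - 4\right) = -7 + \left(-4 + 2 T\right) = -11 + 2 T$)
$\frac{50}{v{\left(z{\left(2,s \right)},13 \right)}} = \frac{50}{-11 + 2 \left(-5\right)} = \frac{50}{-11 - 10} = \frac{50}{-21} = 50 \left(- \frac{1}{21}\right) = - \frac{50}{21}$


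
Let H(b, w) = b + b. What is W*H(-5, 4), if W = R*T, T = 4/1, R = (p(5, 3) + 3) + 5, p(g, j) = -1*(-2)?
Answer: -400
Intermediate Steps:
p(g, j) = 2
R = 10 (R = (2 + 3) + 5 = 5 + 5 = 10)
T = 4 (T = 4*1 = 4)
H(b, w) = 2*b
W = 40 (W = 10*4 = 40)
W*H(-5, 4) = 40*(2*(-5)) = 40*(-10) = -400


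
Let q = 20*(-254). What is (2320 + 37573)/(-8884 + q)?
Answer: -39893/13964 ≈ -2.8568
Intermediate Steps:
q = -5080
(2320 + 37573)/(-8884 + q) = (2320 + 37573)/(-8884 - 5080) = 39893/(-13964) = 39893*(-1/13964) = -39893/13964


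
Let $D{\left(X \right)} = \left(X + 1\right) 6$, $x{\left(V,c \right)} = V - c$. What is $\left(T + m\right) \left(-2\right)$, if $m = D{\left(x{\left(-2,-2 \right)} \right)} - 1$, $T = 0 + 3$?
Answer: $-16$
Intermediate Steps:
$T = 3$
$D{\left(X \right)} = 6 + 6 X$ ($D{\left(X \right)} = \left(1 + X\right) 6 = 6 + 6 X$)
$m = 5$ ($m = \left(6 + 6 \left(-2 - -2\right)\right) - 1 = \left(6 + 6 \left(-2 + 2\right)\right) - 1 = \left(6 + 6 \cdot 0\right) - 1 = \left(6 + 0\right) - 1 = 6 - 1 = 5$)
$\left(T + m\right) \left(-2\right) = \left(3 + 5\right) \left(-2\right) = 8 \left(-2\right) = -16$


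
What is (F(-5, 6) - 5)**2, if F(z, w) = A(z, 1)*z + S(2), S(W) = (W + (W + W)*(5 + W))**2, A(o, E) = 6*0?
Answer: 801025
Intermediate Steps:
A(o, E) = 0
S(W) = (W + 2*W*(5 + W))**2 (S(W) = (W + (2*W)*(5 + W))**2 = (W + 2*W*(5 + W))**2)
F(z, w) = 900 (F(z, w) = 0*z + 2**2*(11 + 2*2)**2 = 0 + 4*(11 + 4)**2 = 0 + 4*15**2 = 0 + 4*225 = 0 + 900 = 900)
(F(-5, 6) - 5)**2 = (900 - 5)**2 = 895**2 = 801025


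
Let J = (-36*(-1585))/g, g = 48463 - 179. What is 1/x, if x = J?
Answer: 12071/14265 ≈ 0.84620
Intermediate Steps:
g = 48284
J = 14265/12071 (J = -36*(-1585)/48284 = 57060*(1/48284) = 14265/12071 ≈ 1.1818)
x = 14265/12071 ≈ 1.1818
1/x = 1/(14265/12071) = 12071/14265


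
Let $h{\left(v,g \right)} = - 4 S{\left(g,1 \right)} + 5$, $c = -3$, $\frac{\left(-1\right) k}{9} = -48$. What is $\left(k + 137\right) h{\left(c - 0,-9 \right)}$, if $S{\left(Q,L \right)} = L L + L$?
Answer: $-1707$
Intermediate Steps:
$k = 432$ ($k = \left(-9\right) \left(-48\right) = 432$)
$S{\left(Q,L \right)} = L + L^{2}$ ($S{\left(Q,L \right)} = L^{2} + L = L + L^{2}$)
$h{\left(v,g \right)} = -3$ ($h{\left(v,g \right)} = - 4 \cdot 1 \left(1 + 1\right) + 5 = - 4 \cdot 1 \cdot 2 + 5 = \left(-4\right) 2 + 5 = -8 + 5 = -3$)
$\left(k + 137\right) h{\left(c - 0,-9 \right)} = \left(432 + 137\right) \left(-3\right) = 569 \left(-3\right) = -1707$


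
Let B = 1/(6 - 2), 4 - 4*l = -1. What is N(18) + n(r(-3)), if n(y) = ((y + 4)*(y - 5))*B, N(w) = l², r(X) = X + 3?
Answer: -55/16 ≈ -3.4375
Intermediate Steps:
l = 5/4 (l = 1 - ¼*(-1) = 1 + ¼ = 5/4 ≈ 1.2500)
r(X) = 3 + X
N(w) = 25/16 (N(w) = (5/4)² = 25/16)
B = ¼ (B = 1/4 = ¼ ≈ 0.25000)
n(y) = (-5 + y)*(4 + y)/4 (n(y) = ((y + 4)*(y - 5))*(¼) = ((4 + y)*(-5 + y))*(¼) = ((-5 + y)*(4 + y))*(¼) = (-5 + y)*(4 + y)/4)
N(18) + n(r(-3)) = 25/16 + (-5 - (3 - 3)/4 + (3 - 3)²/4) = 25/16 + (-5 - ¼*0 + (¼)*0²) = 25/16 + (-5 + 0 + (¼)*0) = 25/16 + (-5 + 0 + 0) = 25/16 - 5 = -55/16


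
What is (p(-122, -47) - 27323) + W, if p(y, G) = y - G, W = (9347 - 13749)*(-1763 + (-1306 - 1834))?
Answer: 21555608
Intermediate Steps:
W = 21583006 (W = -4402*(-1763 - 3140) = -4402*(-4903) = 21583006)
(p(-122, -47) - 27323) + W = ((-122 - 1*(-47)) - 27323) + 21583006 = ((-122 + 47) - 27323) + 21583006 = (-75 - 27323) + 21583006 = -27398 + 21583006 = 21555608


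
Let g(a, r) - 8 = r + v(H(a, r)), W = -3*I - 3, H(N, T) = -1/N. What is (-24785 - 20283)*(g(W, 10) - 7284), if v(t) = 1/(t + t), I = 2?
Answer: 327261282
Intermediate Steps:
W = -9 (W = -3*2 - 3 = -6 - 3 = -9)
v(t) = 1/(2*t)
g(a, r) = 8 + r - a/2 (g(a, r) = 8 + (r + 1/(2*((-1/a)))) = 8 + (r + (-a)/2) = 8 + (r - a/2) = 8 + r - a/2)
(-24785 - 20283)*(g(W, 10) - 7284) = (-24785 - 20283)*((8 + 10 - 1/2*(-9)) - 7284) = -45068*((8 + 10 + 9/2) - 7284) = -45068*(45/2 - 7284) = -45068*(-14523/2) = 327261282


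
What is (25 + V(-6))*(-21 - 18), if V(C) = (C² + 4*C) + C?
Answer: -1209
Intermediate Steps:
V(C) = C² + 5*C
(25 + V(-6))*(-21 - 18) = (25 - 6*(5 - 6))*(-21 - 18) = (25 - 6*(-1))*(-39) = (25 + 6)*(-39) = 31*(-39) = -1209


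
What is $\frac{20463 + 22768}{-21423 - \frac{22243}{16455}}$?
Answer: $- \frac{711366105}{352537708} \approx -2.0178$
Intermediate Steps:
$\frac{20463 + 22768}{-21423 - \frac{22243}{16455}} = \frac{43231}{-21423 - \frac{22243}{16455}} = \frac{43231}{- \frac{352537708}{16455}} = 43231 \left(- \frac{16455}{352537708}\right) = - \frac{711366105}{352537708}$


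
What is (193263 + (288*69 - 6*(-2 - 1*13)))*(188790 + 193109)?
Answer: 81430414275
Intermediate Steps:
(193263 + (288*69 - 6*(-2 - 1*13)))*(188790 + 193109) = (193263 + (19872 - 6*(-2 - 13)))*381899 = (193263 + (19872 - 6*(-15)))*381899 = (193263 + (19872 + 90))*381899 = (193263 + 19962)*381899 = 213225*381899 = 81430414275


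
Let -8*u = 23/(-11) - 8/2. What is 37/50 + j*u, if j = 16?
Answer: 7107/550 ≈ 12.922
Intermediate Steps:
u = 67/88 (u = -(23/(-11) - 8/2)/8 = -(23*(-1/11) - 8*1/2)/8 = -(-23/11 - 4)/8 = -1/8*(-67/11) = 67/88 ≈ 0.76136)
37/50 + j*u = 37/50 + 16*(67/88) = 37*(1/50) + 134/11 = 37/50 + 134/11 = 7107/550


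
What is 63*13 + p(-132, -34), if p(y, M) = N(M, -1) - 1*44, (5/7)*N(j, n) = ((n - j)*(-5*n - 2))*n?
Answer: 3182/5 ≈ 636.40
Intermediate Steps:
N(j, n) = 7*n*(-2 - 5*n)*(n - j)/5 (N(j, n) = 7*(((n - j)*(-5*n - 2))*n)/5 = 7*(((n - j)*(-2 - 5*n))*n)/5 = 7*(((-2 - 5*n)*(n - j))*n)/5 = 7*(n*(-2 - 5*n)*(n - j))/5 = 7*n*(-2 - 5*n)*(n - j)/5)
p(y, M) = -199/5 + 21*M/5 (p(y, M) = (7/5)*(-1)*(-5*(-1)**2 - 2*(-1) + 2*M + 5*M*(-1)) - 1*44 = (7/5)*(-1)*(-5*1 + 2 + 2*M - 5*M) - 44 = (7/5)*(-1)*(-5 + 2 + 2*M - 5*M) - 44 = (7/5)*(-1)*(-3 - 3*M) - 44 = (21/5 + 21*M/5) - 44 = -199/5 + 21*M/5)
63*13 + p(-132, -34) = 63*13 + (-199/5 + (21/5)*(-34)) = 819 + (-199/5 - 714/5) = 819 - 913/5 = 3182/5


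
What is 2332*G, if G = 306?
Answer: 713592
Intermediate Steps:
2332*G = 2332*306 = 713592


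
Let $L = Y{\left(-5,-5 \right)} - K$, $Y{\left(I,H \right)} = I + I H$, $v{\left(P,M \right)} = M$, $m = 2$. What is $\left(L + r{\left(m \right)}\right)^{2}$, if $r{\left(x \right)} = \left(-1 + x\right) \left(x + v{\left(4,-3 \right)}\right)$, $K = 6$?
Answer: $169$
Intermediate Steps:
$Y{\left(I,H \right)} = I + H I$
$L = 14$ ($L = - 5 \left(1 - 5\right) - 6 = \left(-5\right) \left(-4\right) - 6 = 20 - 6 = 14$)
$r{\left(x \right)} = \left(-1 + x\right) \left(-3 + x\right)$ ($r{\left(x \right)} = \left(-1 + x\right) \left(x - 3\right) = \left(-1 + x\right) \left(-3 + x\right)$)
$\left(L + r{\left(m \right)}\right)^{2} = \left(14 + \left(3 + 2^{2} - 8\right)\right)^{2} = \left(14 + \left(3 + 4 - 8\right)\right)^{2} = \left(14 - 1\right)^{2} = 13^{2} = 169$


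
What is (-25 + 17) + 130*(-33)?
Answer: -4298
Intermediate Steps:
(-25 + 17) + 130*(-33) = -8 - 4290 = -4298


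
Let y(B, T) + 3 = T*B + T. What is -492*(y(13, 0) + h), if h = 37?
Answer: -16728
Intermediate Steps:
y(B, T) = -3 + T + B*T (y(B, T) = -3 + (T*B + T) = -3 + (B*T + T) = -3 + (T + B*T) = -3 + T + B*T)
-492*(y(13, 0) + h) = -492*((-3 + 0 + 13*0) + 37) = -492*((-3 + 0 + 0) + 37) = -492*(-3 + 37) = -492*34 = -16728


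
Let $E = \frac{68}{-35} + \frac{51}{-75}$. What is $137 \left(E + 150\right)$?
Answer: $\frac{3533367}{175} \approx 20191.0$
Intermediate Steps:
$E = - \frac{459}{175}$ ($E = 68 \left(- \frac{1}{35}\right) + 51 \left(- \frac{1}{75}\right) = - \frac{68}{35} - \frac{17}{25} = - \frac{459}{175} \approx -2.6229$)
$137 \left(E + 150\right) = 137 \left(- \frac{459}{175} + 150\right) = 137 \cdot \frac{25791}{175} = \frac{3533367}{175}$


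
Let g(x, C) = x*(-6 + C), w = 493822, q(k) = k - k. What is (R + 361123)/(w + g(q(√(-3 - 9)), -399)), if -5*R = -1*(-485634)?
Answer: 1319981/2469110 ≈ 0.53460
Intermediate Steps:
q(k) = 0
R = -485634/5 (R = -(-1)*(-485634)/5 = -⅕*485634 = -485634/5 ≈ -97127.)
(R + 361123)/(w + g(q(√(-3 - 9)), -399)) = (-485634/5 + 361123)/(493822 + 0*(-6 - 399)) = 1319981/(5*(493822 + 0*(-405))) = 1319981/(5*(493822 + 0)) = (1319981/5)/493822 = (1319981/5)*(1/493822) = 1319981/2469110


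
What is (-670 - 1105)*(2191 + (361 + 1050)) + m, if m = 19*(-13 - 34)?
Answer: -6394443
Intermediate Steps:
m = -893 (m = 19*(-47) = -893)
(-670 - 1105)*(2191 + (361 + 1050)) + m = (-670 - 1105)*(2191 + (361 + 1050)) - 893 = -1775*(2191 + 1411) - 893 = -1775*3602 - 893 = -6393550 - 893 = -6394443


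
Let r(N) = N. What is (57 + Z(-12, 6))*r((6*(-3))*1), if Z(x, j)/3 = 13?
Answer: -1728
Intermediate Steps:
Z(x, j) = 39 (Z(x, j) = 3*13 = 39)
(57 + Z(-12, 6))*r((6*(-3))*1) = (57 + 39)*((6*(-3))*1) = 96*(-18*1) = 96*(-18) = -1728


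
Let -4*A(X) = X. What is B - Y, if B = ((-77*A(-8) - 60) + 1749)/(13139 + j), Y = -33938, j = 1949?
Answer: 512058079/15088 ≈ 33938.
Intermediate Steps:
A(X) = -X/4
B = 1535/15088 (B = ((-(-77)*(-8)/4 - 60) + 1749)/(13139 + 1949) = ((-77*2 - 60) + 1749)/15088 = ((-154 - 60) + 1749)*(1/15088) = (-214 + 1749)*(1/15088) = 1535*(1/15088) = 1535/15088 ≈ 0.10174)
B - Y = 1535/15088 - 1*(-33938) = 1535/15088 + 33938 = 512058079/15088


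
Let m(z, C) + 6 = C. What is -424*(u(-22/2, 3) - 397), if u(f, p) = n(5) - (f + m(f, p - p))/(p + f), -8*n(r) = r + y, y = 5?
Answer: 169759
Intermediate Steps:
m(z, C) = -6 + C
n(r) = -5/8 - r/8 (n(r) = -(r + 5)/8 = -(5 + r)/8 = -5/8 - r/8)
u(f, p) = -5/4 - (-6 + f)/(f + p) (u(f, p) = (-5/8 - ⅛*5) - (f + (-6 + (p - p)))/(p + f) = (-5/8 - 5/8) - (f + (-6 + 0))/(f + p) = -5/4 - (f - 6)/(f + p) = -5/4 - (-6 + f)/(f + p))
-424*(u(-22/2, 3) - 397) = -424*((24 - (-198)/2 - 5*3)/(4*(-22/2 + 3)) - 397) = -424*((24 - (-198)/2 - 15)/(4*(-22*½ + 3)) - 397) = -424*((24 - 9*(-11) - 15)/(4*(-11 + 3)) - 397) = -424*((¼)*(24 + 99 - 15)/(-8) - 397) = -424*((¼)*(-⅛)*108 - 397) = -424*(-27/8 - 397) = -424*(-3203/8) = 169759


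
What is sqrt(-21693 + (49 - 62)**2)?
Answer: 2*I*sqrt(5381) ≈ 146.71*I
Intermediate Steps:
sqrt(-21693 + (49 - 62)**2) = sqrt(-21693 + (-13)**2) = sqrt(-21693 + 169) = sqrt(-21524) = 2*I*sqrt(5381)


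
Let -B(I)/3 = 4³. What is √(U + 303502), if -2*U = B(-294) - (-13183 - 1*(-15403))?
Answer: 2*√76177 ≈ 552.00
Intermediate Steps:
B(I) = -192 (B(I) = -3*4³ = -3*64 = -192)
U = 1206 (U = -(-192 - (-13183 - 1*(-15403)))/2 = -(-192 - (-13183 + 15403))/2 = -(-192 - 1*2220)/2 = -(-192 - 2220)/2 = -½*(-2412) = 1206)
√(U + 303502) = √(1206 + 303502) = √304708 = 2*√76177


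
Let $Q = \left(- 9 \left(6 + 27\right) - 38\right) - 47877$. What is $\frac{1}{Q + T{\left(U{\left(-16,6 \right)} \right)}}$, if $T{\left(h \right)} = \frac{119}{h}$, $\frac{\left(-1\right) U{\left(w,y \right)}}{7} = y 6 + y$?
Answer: $- \frac{42}{2024921} \approx -2.0742 \cdot 10^{-5}$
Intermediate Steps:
$U{\left(w,y \right)} = - 49 y$ ($U{\left(w,y \right)} = - 7 \left(y 6 + y\right) = - 7 \left(6 y + y\right) = - 7 \cdot 7 y = - 49 y$)
$Q = -48212$ ($Q = \left(\left(-9\right) 33 - 38\right) - 47877 = \left(-297 - 38\right) - 47877 = -335 - 47877 = -48212$)
$\frac{1}{Q + T{\left(U{\left(-16,6 \right)} \right)}} = \frac{1}{-48212 + \frac{119}{\left(-49\right) 6}} = \frac{1}{-48212 + \frac{119}{-294}} = \frac{1}{-48212 + 119 \left(- \frac{1}{294}\right)} = \frac{1}{-48212 - \frac{17}{42}} = \frac{1}{- \frac{2024921}{42}} = - \frac{42}{2024921}$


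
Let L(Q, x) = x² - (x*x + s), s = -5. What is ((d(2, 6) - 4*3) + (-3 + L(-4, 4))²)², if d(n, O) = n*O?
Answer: 16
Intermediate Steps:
d(n, O) = O*n
L(Q, x) = 5 (L(Q, x) = x² - (x*x - 5) = x² - (x² - 5) = x² - (-5 + x²) = x² + (5 - x²) = 5)
((d(2, 6) - 4*3) + (-3 + L(-4, 4))²)² = ((6*2 - 4*3) + (-3 + 5)²)² = ((12 - 12) + 2²)² = (0 + 4)² = 4² = 16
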